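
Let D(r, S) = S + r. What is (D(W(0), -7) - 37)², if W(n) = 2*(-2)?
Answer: 2304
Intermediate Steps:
W(n) = -4
(D(W(0), -7) - 37)² = ((-7 - 4) - 37)² = (-11 - 37)² = (-48)² = 2304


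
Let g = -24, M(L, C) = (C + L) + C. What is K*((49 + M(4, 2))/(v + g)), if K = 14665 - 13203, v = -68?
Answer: -41667/46 ≈ -905.80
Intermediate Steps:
M(L, C) = L + 2*C
K = 1462
K*((49 + M(4, 2))/(v + g)) = 1462*((49 + (4 + 2*2))/(-68 - 24)) = 1462*((49 + (4 + 4))/(-92)) = 1462*((49 + 8)*(-1/92)) = 1462*(57*(-1/92)) = 1462*(-57/92) = -41667/46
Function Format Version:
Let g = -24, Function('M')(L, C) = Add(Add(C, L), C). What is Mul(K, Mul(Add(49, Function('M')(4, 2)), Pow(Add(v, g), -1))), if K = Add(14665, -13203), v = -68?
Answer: Rational(-41667, 46) ≈ -905.80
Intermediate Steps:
Function('M')(L, C) = Add(L, Mul(2, C))
K = 1462
Mul(K, Mul(Add(49, Function('M')(4, 2)), Pow(Add(v, g), -1))) = Mul(1462, Mul(Add(49, Add(4, Mul(2, 2))), Pow(Add(-68, -24), -1))) = Mul(1462, Mul(Add(49, Add(4, 4)), Pow(-92, -1))) = Mul(1462, Mul(Add(49, 8), Rational(-1, 92))) = Mul(1462, Mul(57, Rational(-1, 92))) = Mul(1462, Rational(-57, 92)) = Rational(-41667, 46)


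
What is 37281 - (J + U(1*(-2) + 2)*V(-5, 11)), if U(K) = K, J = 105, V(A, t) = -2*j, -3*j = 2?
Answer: 37176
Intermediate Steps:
j = -2/3 (j = -1/3*2 = -2/3 ≈ -0.66667)
V(A, t) = 4/3 (V(A, t) = -2*(-2/3) = 4/3)
37281 - (J + U(1*(-2) + 2)*V(-5, 11)) = 37281 - (105 + (1*(-2) + 2)*(4/3)) = 37281 - (105 + (-2 + 2)*(4/3)) = 37281 - (105 + 0*(4/3)) = 37281 - (105 + 0) = 37281 - 1*105 = 37281 - 105 = 37176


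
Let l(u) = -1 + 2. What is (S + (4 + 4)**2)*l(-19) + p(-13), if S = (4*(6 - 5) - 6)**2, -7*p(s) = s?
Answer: 489/7 ≈ 69.857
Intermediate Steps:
l(u) = 1
p(s) = -s/7
S = 4 (S = (4*1 - 6)**2 = (4 - 6)**2 = (-2)**2 = 4)
(S + (4 + 4)**2)*l(-19) + p(-13) = (4 + (4 + 4)**2)*1 - 1/7*(-13) = (4 + 8**2)*1 + 13/7 = (4 + 64)*1 + 13/7 = 68*1 + 13/7 = 68 + 13/7 = 489/7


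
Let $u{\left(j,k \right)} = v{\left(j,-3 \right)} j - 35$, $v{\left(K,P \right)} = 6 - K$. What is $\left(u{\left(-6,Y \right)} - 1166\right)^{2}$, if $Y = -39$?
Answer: $1620529$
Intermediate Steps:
$u{\left(j,k \right)} = -35 + j \left(6 - j\right)$ ($u{\left(j,k \right)} = \left(6 - j\right) j - 35 = j \left(6 - j\right) - 35 = -35 + j \left(6 - j\right)$)
$\left(u{\left(-6,Y \right)} - 1166\right)^{2} = \left(\left(-35 - - 6 \left(-6 - 6\right)\right) - 1166\right)^{2} = \left(\left(-35 - \left(-6\right) \left(-12\right)\right) - 1166\right)^{2} = \left(\left(-35 - 72\right) - 1166\right)^{2} = \left(-107 - 1166\right)^{2} = \left(-1273\right)^{2} = 1620529$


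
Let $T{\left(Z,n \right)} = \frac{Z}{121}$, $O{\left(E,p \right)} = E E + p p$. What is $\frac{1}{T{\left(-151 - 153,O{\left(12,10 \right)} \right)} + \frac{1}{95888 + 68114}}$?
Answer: $- \frac{19844242}{49856487} \approx -0.39803$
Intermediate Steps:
$O{\left(E,p \right)} = E^{2} + p^{2}$
$T{\left(Z,n \right)} = \frac{Z}{121}$ ($T{\left(Z,n \right)} = Z \frac{1}{121} = \frac{Z}{121}$)
$\frac{1}{T{\left(-151 - 153,O{\left(12,10 \right)} \right)} + \frac{1}{95888 + 68114}} = \frac{1}{\frac{-151 - 153}{121} + \frac{1}{95888 + 68114}} = \frac{1}{\frac{-151 - 153}{121} + \frac{1}{164002}} = \frac{1}{\frac{1}{121} \left(-304\right) + \frac{1}{164002}} = \frac{1}{- \frac{304}{121} + \frac{1}{164002}} = \frac{1}{- \frac{49856487}{19844242}} = - \frac{19844242}{49856487}$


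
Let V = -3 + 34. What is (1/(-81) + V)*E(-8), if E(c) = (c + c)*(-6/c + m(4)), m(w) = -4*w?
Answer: 612440/81 ≈ 7561.0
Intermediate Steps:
E(c) = 2*c*(-16 - 6/c) (E(c) = (c + c)*(-6/c - 4*4) = (2*c)*(-6/c - 16) = (2*c)*(-16 - 6/c) = 2*c*(-16 - 6/c))
V = 31
(1/(-81) + V)*E(-8) = (1/(-81) + 31)*(-12 - 32*(-8)) = (-1/81 + 31)*(-12 + 256) = (2510/81)*244 = 612440/81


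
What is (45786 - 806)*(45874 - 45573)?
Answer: 13538980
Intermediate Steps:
(45786 - 806)*(45874 - 45573) = 44980*301 = 13538980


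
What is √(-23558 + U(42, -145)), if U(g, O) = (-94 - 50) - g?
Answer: 8*I*√371 ≈ 154.09*I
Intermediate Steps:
U(g, O) = -144 - g
√(-23558 + U(42, -145)) = √(-23558 + (-144 - 1*42)) = √(-23558 + (-144 - 42)) = √(-23558 - 186) = √(-23744) = 8*I*√371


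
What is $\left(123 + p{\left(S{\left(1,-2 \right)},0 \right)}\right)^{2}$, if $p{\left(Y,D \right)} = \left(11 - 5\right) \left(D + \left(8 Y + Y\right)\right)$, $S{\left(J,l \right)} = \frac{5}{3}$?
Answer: $45369$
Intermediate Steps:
$S{\left(J,l \right)} = \frac{5}{3}$ ($S{\left(J,l \right)} = 5 \cdot \frac{1}{3} = \frac{5}{3}$)
$p{\left(Y,D \right)} = 6 D + 54 Y$ ($p{\left(Y,D \right)} = 6 \left(D + 9 Y\right) = 6 D + 54 Y$)
$\left(123 + p{\left(S{\left(1,-2 \right)},0 \right)}\right)^{2} = \left(123 + \left(6 \cdot 0 + 54 \cdot \frac{5}{3}\right)\right)^{2} = \left(123 + \left(0 + 90\right)\right)^{2} = \left(123 + 90\right)^{2} = 213^{2} = 45369$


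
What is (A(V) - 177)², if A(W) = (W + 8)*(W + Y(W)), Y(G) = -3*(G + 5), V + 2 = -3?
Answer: 36864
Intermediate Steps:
V = -5 (V = -2 - 3 = -5)
Y(G) = -15 - 3*G (Y(G) = -3*(5 + G) = -15 - 3*G)
A(W) = (-15 - 2*W)*(8 + W) (A(W) = (W + 8)*(W + (-15 - 3*W)) = (8 + W)*(-15 - 2*W) = (-15 - 2*W)*(8 + W))
(A(V) - 177)² = ((-120 - 31*(-5) - 2*(-5)²) - 177)² = ((-120 + 155 - 2*25) - 177)² = ((-120 + 155 - 50) - 177)² = (-15 - 177)² = (-192)² = 36864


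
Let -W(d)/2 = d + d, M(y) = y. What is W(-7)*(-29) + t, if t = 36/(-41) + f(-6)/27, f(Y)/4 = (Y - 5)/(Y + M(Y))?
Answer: -2699117/3321 ≈ -812.74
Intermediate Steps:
f(Y) = 2*(-5 + Y)/Y (f(Y) = 4*((Y - 5)/(Y + Y)) = 4*((-5 + Y)/((2*Y))) = 4*((-5 + Y)*(1/(2*Y))) = 4*((-5 + Y)/(2*Y)) = 2*(-5 + Y)/Y)
W(d) = -4*d (W(d) = -2*(d + d) = -4*d)
t = -2465/3321 (t = 36/(-41) + (2 - 10/(-6))/27 = 36*(-1/41) + (2 - 10*(-⅙))*(1/27) = -36/41 + (2 + 5/3)*(1/27) = -36/41 + (11/3)*(1/27) = -36/41 + 11/81 = -2465/3321 ≈ -0.74225)
W(-7)*(-29) + t = -4*(-7)*(-29) - 2465/3321 = 28*(-29) - 2465/3321 = -812 - 2465/3321 = -2699117/3321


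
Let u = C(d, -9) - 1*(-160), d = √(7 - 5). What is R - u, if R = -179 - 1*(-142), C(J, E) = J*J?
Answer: -199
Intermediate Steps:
d = √2 ≈ 1.4142
C(J, E) = J²
u = 162 (u = (√2)² - 1*(-160) = 2 + 160 = 162)
R = -37 (R = -179 + 142 = -37)
R - u = -37 - 1*162 = -37 - 162 = -199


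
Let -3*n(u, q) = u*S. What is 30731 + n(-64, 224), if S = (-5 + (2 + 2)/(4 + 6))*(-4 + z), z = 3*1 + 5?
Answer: 455077/15 ≈ 30338.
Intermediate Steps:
z = 8 (z = 3 + 5 = 8)
S = -92/5 (S = (-5 + (2 + 2)/(4 + 6))*(-4 + 8) = (-5 + 4/10)*4 = (-5 + 4*(1/10))*4 = (-5 + 2/5)*4 = -23/5*4 = -92/5 ≈ -18.400)
n(u, q) = 92*u/15 (n(u, q) = -u*(-92)/(3*5) = -(-92)*u/15 = 92*u/15)
30731 + n(-64, 224) = 30731 + (92/15)*(-64) = 30731 - 5888/15 = 455077/15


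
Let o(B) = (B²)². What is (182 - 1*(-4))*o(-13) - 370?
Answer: 5311976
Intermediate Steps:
o(B) = B⁴
(182 - 1*(-4))*o(-13) - 370 = (182 - 1*(-4))*(-13)⁴ - 370 = (182 + 4)*28561 - 370 = 186*28561 - 370 = 5312346 - 370 = 5311976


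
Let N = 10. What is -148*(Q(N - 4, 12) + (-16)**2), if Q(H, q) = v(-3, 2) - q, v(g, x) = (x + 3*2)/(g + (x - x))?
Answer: -107152/3 ≈ -35717.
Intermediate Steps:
v(g, x) = (6 + x)/g (v(g, x) = (x + 6)/(g + 0) = (6 + x)/g)
Q(H, q) = -8/3 - q (Q(H, q) = (6 + 2)/(-3) - q = -1/3*8 - q = -8/3 - q)
-148*(Q(N - 4, 12) + (-16)**2) = -148*((-8/3 - 1*12) + (-16)**2) = -148*((-8/3 - 12) + 256) = -148*(-44/3 + 256) = -148*724/3 = -107152/3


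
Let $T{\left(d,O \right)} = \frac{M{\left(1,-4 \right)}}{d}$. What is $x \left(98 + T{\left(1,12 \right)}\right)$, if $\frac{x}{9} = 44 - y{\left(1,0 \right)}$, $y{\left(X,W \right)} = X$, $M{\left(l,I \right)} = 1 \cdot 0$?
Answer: $37926$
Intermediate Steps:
$M{\left(l,I \right)} = 0$
$T{\left(d,O \right)} = 0$ ($T{\left(d,O \right)} = \frac{0}{d} = 0$)
$x = 387$ ($x = 9 \left(44 - 1\right) = 9 \cdot 43 = 387$)
$x \left(98 + T{\left(1,12 \right)}\right) = 387 \left(98 + 0\right) = 387 \cdot 98 = 37926$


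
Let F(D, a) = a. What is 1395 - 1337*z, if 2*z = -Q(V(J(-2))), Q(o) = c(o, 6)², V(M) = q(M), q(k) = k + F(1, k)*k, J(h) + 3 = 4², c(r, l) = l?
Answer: 25461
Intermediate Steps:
J(h) = 13 (J(h) = -3 + 4² = -3 + 16 = 13)
q(k) = k + k² (q(k) = k + k*k = k + k²)
V(M) = M*(1 + M)
Q(o) = 36 (Q(o) = 6² = 36)
z = -18 (z = (-1*36)/2 = (½)*(-36) = -18)
1395 - 1337*z = 1395 - 1337*(-18) = 1395 + 24066 = 25461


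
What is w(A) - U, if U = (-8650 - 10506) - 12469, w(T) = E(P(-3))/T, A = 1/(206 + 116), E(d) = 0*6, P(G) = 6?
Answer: 31625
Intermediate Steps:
E(d) = 0
A = 1/322 ≈ 0.0031056
w(T) = 0 (w(T) = 0/T = 0)
U = -31625 (U = -19156 - 12469 = -31625)
w(A) - U = 0 - 1*(-31625) = 0 + 31625 = 31625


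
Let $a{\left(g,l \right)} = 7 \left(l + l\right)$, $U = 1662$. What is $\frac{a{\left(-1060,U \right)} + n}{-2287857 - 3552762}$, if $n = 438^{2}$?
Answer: $- \frac{71704}{1946873} \approx -0.03683$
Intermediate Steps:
$n = 191844$
$a{\left(g,l \right)} = 14 l$ ($a{\left(g,l \right)} = 7 \cdot 2 l = 14 l$)
$\frac{a{\left(-1060,U \right)} + n}{-2287857 - 3552762} = \frac{14 \cdot 1662 + 191844}{-2287857 - 3552762} = \frac{23268 + 191844}{-5840619} = 215112 \left(- \frac{1}{5840619}\right) = - \frac{71704}{1946873}$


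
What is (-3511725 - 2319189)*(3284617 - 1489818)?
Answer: -10465318616286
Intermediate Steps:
(-3511725 - 2319189)*(3284617 - 1489818) = -5830914*1794799 = -10465318616286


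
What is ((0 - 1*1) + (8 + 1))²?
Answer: 64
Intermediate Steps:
((0 - 1*1) + (8 + 1))² = ((0 - 1) + 9)² = (-1 + 9)² = 8² = 64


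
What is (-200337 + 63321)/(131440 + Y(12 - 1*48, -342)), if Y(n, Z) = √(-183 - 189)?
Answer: -145236960/139326403 + 68508*I*√93/4319118493 ≈ -1.0424 + 0.00015296*I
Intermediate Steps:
Y(n, Z) = 2*I*√93 (Y(n, Z) = √(-372) = 2*I*√93)
(-200337 + 63321)/(131440 + Y(12 - 1*48, -342)) = (-200337 + 63321)/(131440 + 2*I*√93) = -137016/(131440 + 2*I*√93)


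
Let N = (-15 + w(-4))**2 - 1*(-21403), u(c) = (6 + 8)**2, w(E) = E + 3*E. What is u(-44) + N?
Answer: 22560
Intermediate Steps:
w(E) = 4*E
u(c) = 196 (u(c) = 14**2 = 196)
N = 22364 (N = (-15 + 4*(-4))**2 - 1*(-21403) = (-15 - 16)**2 + 21403 = (-31)**2 + 21403 = 961 + 21403 = 22364)
u(-44) + N = 196 + 22364 = 22560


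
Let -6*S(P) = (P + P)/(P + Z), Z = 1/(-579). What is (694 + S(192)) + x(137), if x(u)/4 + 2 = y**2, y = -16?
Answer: 190058514/111167 ≈ 1709.7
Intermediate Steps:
Z = -1/579 ≈ -0.0017271
S(P) = -P/(3*(-1/579 + P)) (S(P) = -(P + P)/(6*(P - 1/579)) = -2*P/(6*(-1/579 + P)) = -P/(3*(-1/579 + P)))
x(u) = 1016 (x(u) = -8 + 4*(-16)**2 = -8 + 4*256 = -8 + 1024 = 1016)
(694 + S(192)) + x(137) = (694 - 193*192/(-1 + 579*192)) + 1016 = (694 - 193*192/(-1 + 111168)) + 1016 = (694 - 193*192/111167) + 1016 = (694 - 193*192*1/111167) + 1016 = (694 - 37056/111167) + 1016 = 77112842/111167 + 1016 = 190058514/111167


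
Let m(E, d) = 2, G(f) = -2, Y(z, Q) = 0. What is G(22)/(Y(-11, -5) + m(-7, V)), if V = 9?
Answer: -1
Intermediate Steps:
G(22)/(Y(-11, -5) + m(-7, V)) = -2/(0 + 2) = -2/2 = (½)*(-2) = -1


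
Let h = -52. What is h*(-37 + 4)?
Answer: 1716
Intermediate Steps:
h*(-37 + 4) = -52*(-37 + 4) = -52*(-33) = 1716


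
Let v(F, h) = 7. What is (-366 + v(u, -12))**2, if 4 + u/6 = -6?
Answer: 128881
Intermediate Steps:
u = -60 (u = -24 + 6*(-6) = -24 - 36 = -60)
(-366 + v(u, -12))**2 = (-366 + 7)**2 = (-359)**2 = 128881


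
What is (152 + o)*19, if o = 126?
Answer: 5282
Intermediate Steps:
(152 + o)*19 = (152 + 126)*19 = 278*19 = 5282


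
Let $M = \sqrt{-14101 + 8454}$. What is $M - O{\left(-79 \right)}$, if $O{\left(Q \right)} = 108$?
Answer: $-108 + i \sqrt{5647} \approx -108.0 + 75.146 i$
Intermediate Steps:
$M = i \sqrt{5647}$ ($M = \sqrt{-5647} = i \sqrt{5647} \approx 75.146 i$)
$M - O{\left(-79 \right)} = i \sqrt{5647} - 108 = -108 + i \sqrt{5647}$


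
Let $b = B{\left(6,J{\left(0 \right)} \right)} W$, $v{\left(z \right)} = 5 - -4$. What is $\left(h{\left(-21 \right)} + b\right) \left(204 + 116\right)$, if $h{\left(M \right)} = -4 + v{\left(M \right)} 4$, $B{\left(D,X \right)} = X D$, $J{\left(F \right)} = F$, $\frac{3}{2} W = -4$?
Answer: $10240$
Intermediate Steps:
$W = - \frac{8}{3}$ ($W = \frac{2}{3} \left(-4\right) = - \frac{8}{3} \approx -2.6667$)
$v{\left(z \right)} = 9$ ($v{\left(z \right)} = 5 + 4 = 9$)
$B{\left(D,X \right)} = D X$
$b = 0$ ($b = 6 \cdot 0 \left(- \frac{8}{3}\right) = 0 \left(- \frac{8}{3}\right) = 0$)
$h{\left(M \right)} = 32$ ($h{\left(M \right)} = -4 + 9 \cdot 4 = -4 + 36 = 32$)
$\left(h{\left(-21 \right)} + b\right) \left(204 + 116\right) = \left(32 + 0\right) \left(204 + 116\right) = 32 \cdot 320 = 10240$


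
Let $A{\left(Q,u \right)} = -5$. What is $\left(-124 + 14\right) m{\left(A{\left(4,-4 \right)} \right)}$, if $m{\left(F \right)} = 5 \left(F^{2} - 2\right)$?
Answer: $-12650$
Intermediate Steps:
$m{\left(F \right)} = -10 + 5 F^{2}$ ($m{\left(F \right)} = 5 \left(-2 + F^{2}\right) = -10 + 5 F^{2}$)
$\left(-124 + 14\right) m{\left(A{\left(4,-4 \right)} \right)} = \left(-124 + 14\right) \left(-10 + 5 \left(-5\right)^{2}\right) = - 110 \left(-10 + 5 \cdot 25\right) = - 110 \left(-10 + 125\right) = \left(-110\right) 115 = -12650$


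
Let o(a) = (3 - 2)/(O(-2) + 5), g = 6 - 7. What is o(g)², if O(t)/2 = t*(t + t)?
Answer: 1/441 ≈ 0.0022676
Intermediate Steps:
g = -1
O(t) = 4*t² (O(t) = 2*(t*(t + t)) = 2*(t*(2*t)) = 2*(2*t²) = 4*t²)
o(a) = 1/21 (o(a) = (3 - 2)/(4*(-2)² + 5) = 1/(4*4 + 5) = 1/(16 + 5) = 1/21)
o(g)² = (1/21)² = 1/441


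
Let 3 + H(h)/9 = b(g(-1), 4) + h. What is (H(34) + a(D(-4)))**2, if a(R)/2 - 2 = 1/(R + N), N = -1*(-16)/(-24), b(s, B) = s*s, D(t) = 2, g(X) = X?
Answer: 344569/4 ≈ 86142.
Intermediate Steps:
b(s, B) = s**2
N = -2/3 (N = 16*(-1/24) = -2/3 ≈ -0.66667)
H(h) = -18 + 9*h (H(h) = -27 + 9*((-1)**2 + h) = -27 + 9*(1 + h) = -27 + (9 + 9*h) = -18 + 9*h)
a(R) = 4 + 2/(-2/3 + R) (a(R) = 4 + 2/(R - 2/3) = 4 + 2/(-2/3 + R))
(H(34) + a(D(-4)))**2 = ((-18 + 9*34) + 2*(-1 + 6*2)/(-2 + 3*2))**2 = ((-18 + 306) + 2*(-1 + 12)/(-2 + 6))**2 = (288 + 2*11/4)**2 = (288 + 2*(1/4)*11)**2 = (288 + 11/2)**2 = (587/2)**2 = 344569/4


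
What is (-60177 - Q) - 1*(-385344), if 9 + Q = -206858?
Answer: 532034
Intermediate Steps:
Q = -206867 (Q = -9 - 206858 = -206867)
(-60177 - Q) - 1*(-385344) = (-60177 - 1*(-206867)) - 1*(-385344) = (-60177 + 206867) + 385344 = 146690 + 385344 = 532034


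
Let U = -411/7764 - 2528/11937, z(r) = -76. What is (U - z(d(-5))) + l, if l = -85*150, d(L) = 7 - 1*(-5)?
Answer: -391545502177/30892956 ≈ -12674.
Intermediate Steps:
d(L) = 12 (d(L) = 7 + 5 = 12)
U = -8177833/30892956 (U = -411*1/7764 - 2528*1/11937 = -137/2588 - 2528/11937 = -8177833/30892956 ≈ -0.26472)
l = -12750
(U - z(d(-5))) + l = (-8177833/30892956 - 1*(-76)) - 12750 = (-8177833/30892956 + 76) - 12750 = 2339686823/30892956 - 12750 = -391545502177/30892956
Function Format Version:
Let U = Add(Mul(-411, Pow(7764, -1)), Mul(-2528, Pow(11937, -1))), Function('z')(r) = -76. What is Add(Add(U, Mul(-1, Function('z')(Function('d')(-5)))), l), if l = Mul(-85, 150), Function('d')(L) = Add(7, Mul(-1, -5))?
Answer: Rational(-391545502177, 30892956) ≈ -12674.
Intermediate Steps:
Function('d')(L) = 12 (Function('d')(L) = Add(7, 5) = 12)
U = Rational(-8177833, 30892956) (U = Add(Mul(-411, Rational(1, 7764)), Mul(-2528, Rational(1, 11937))) = Add(Rational(-137, 2588), Rational(-2528, 11937)) = Rational(-8177833, 30892956) ≈ -0.26472)
l = -12750
Add(Add(U, Mul(-1, Function('z')(Function('d')(-5)))), l) = Add(Add(Rational(-8177833, 30892956), Mul(-1, -76)), -12750) = Add(Add(Rational(-8177833, 30892956), 76), -12750) = Add(Rational(2339686823, 30892956), -12750) = Rational(-391545502177, 30892956)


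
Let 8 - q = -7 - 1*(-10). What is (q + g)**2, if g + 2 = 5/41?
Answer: 16384/1681 ≈ 9.7466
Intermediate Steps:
q = 5 (q = 8 - (-7 - 1*(-10)) = 8 - (-7 + 10) = 8 - 1*3 = 8 - 3 = 5)
g = -77/41 (g = -2 + 5/41 = -77/41 ≈ -1.8780)
(q + g)**2 = (5 - 77/41)**2 = (128/41)**2 = 16384/1681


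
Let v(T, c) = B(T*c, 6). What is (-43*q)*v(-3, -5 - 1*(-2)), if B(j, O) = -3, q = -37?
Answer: -4773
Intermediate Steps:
v(T, c) = -3
(-43*q)*v(-3, -5 - 1*(-2)) = -43*(-37)*(-3) = 1591*(-3) = -4773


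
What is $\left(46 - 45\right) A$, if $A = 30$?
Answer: $30$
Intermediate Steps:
$\left(46 - 45\right) A = \left(46 - 45\right) 30 = 1 \cdot 30 = 30$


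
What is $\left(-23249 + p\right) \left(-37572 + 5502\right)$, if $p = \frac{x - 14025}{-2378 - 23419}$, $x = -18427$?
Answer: $\frac{6411028190690}{8599} \approx 7.4555 \cdot 10^{8}$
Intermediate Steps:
$p = \frac{32452}{25797}$ ($p = \frac{-18427 - 14025}{-2378 - 23419} = - \frac{32452}{-25797} = \left(-32452\right) \left(- \frac{1}{25797}\right) = \frac{32452}{25797} \approx 1.258$)
$\left(-23249 + p\right) \left(-37572 + 5502\right) = \left(-23249 + \frac{32452}{25797}\right) \left(-37572 + 5502\right) = \left(- \frac{599722001}{25797}\right) \left(-32070\right) = \frac{6411028190690}{8599}$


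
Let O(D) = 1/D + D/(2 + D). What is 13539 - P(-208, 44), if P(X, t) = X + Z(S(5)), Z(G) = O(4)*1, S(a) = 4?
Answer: 164953/12 ≈ 13746.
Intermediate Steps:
O(D) = 1/D + D/(2 + D)
Z(G) = 11/12 (Z(G) = ((2 + 4 + 4²)/(4*(2 + 4)))*1 = ((¼)*(2 + 4 + 16)/6)*1 = ((¼)*(⅙)*22)*1 = (11/12)*1 = 11/12)
P(X, t) = 11/12 + X (P(X, t) = X + 11/12 = 11/12 + X)
13539 - P(-208, 44) = 13539 - (11/12 - 208) = 13539 - 1*(-2485/12) = 13539 + 2485/12 = 164953/12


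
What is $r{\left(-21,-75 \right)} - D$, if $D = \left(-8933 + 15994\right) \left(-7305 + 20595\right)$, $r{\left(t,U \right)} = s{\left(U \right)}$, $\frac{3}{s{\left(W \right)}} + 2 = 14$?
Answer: $- \frac{375362759}{4} \approx -9.3841 \cdot 10^{7}$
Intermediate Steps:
$s{\left(W \right)} = \frac{1}{4}$ ($s{\left(W \right)} = \frac{3}{-2 + 14} = \frac{3}{12} = 3 \cdot \frac{1}{12} = \frac{1}{4}$)
$r{\left(t,U \right)} = \frac{1}{4}$
$D = 93840690$ ($D = 7061 \cdot 13290 = 93840690$)
$r{\left(-21,-75 \right)} - D = \frac{1}{4} - 93840690 = - \frac{375362759}{4}$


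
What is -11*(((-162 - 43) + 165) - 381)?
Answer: 4631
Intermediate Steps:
-11*(((-162 - 43) + 165) - 381) = -11*((-205 + 165) - 381) = -11*(-40 - 381) = -11*(-421) = 4631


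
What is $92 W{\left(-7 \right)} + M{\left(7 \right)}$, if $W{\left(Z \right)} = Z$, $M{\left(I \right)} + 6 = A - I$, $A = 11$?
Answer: $-646$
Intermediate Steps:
$M{\left(I \right)} = 5 - I$ ($M{\left(I \right)} = -6 - \left(-11 + I\right) = 5 - I$)
$92 W{\left(-7 \right)} + M{\left(7 \right)} = 92 \left(-7\right) + \left(5 - 7\right) = -644 + \left(5 - 7\right) = -644 - 2 = -646$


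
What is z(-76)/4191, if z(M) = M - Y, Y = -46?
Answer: -10/1397 ≈ -0.0071582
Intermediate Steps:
z(M) = 46 + M (z(M) = M - 1*(-46) = M + 46 = 46 + M)
z(-76)/4191 = (46 - 76)/4191 = -30*1/4191 = -10/1397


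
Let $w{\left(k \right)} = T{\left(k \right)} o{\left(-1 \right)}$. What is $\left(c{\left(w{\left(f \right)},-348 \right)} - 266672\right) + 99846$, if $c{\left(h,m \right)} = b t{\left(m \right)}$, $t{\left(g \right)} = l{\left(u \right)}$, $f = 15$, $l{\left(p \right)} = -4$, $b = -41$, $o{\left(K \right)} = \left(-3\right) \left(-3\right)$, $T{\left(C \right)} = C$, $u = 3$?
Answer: $-166662$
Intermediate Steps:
$o{\left(K \right)} = 9$
$t{\left(g \right)} = -4$
$w{\left(k \right)} = 9 k$ ($w{\left(k \right)} = k 9 = 9 k$)
$c{\left(h,m \right)} = 164$ ($c{\left(h,m \right)} = \left(-41\right) \left(-4\right) = 164$)
$\left(c{\left(w{\left(f \right)},-348 \right)} - 266672\right) + 99846 = \left(164 - 266672\right) + 99846 = -266508 + 99846 = -166662$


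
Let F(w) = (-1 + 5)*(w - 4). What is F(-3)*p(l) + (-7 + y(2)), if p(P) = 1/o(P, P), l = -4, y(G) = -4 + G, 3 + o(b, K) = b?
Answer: -5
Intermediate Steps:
o(b, K) = -3 + b
F(w) = -16 + 4*w (F(w) = 4*(-4 + w) = -16 + 4*w)
p(P) = 1/(-3 + P)
F(-3)*p(l) + (-7 + y(2)) = (-16 + 4*(-3))/(-3 - 4) + (-7 + (-4 + 2)) = (-16 - 12)/(-7) + (-7 - 2) = -28*(-⅐) - 9 = 4 - 9 = -5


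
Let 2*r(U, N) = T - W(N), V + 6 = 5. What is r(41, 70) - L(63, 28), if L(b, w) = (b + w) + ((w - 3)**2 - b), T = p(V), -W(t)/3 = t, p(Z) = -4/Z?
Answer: -546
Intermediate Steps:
V = -1 (V = -6 + 5 = -1)
W(t) = -3*t
T = 4 (T = -4/(-1) = -4*(-1) = 4)
L(b, w) = w + (-3 + w)**2 (L(b, w) = (b + w) + ((-3 + w)**2 - b) = w + (-3 + w)**2)
r(U, N) = 2 + 3*N/2 (r(U, N) = (4 - (-3)*N)/2 = (4 + 3*N)/2 = 2 + 3*N/2)
r(41, 70) - L(63, 28) = (2 + (3/2)*70) - (28 + (-3 + 28)**2) = (2 + 105) - (28 + 25**2) = 107 - (28 + 625) = 107 - 1*653 = 107 - 653 = -546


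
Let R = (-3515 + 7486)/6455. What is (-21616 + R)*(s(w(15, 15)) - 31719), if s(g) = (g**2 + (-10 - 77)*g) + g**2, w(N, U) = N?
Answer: 4544962563366/6455 ≈ 7.0410e+8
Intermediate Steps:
s(g) = -87*g + 2*g**2 (s(g) = (g**2 - 87*g) + g**2 = -87*g + 2*g**2)
R = 3971/6455 (R = 3971*(1/6455) = 3971/6455 ≈ 0.61518)
(-21616 + R)*(s(w(15, 15)) - 31719) = (-21616 + 3971/6455)*(15*(-87 + 2*15) - 31719) = -139527309*(15*(-87 + 30) - 31719)/6455 = -139527309*(15*(-57) - 31719)/6455 = -139527309*(-855 - 31719)/6455 = -139527309/6455*(-32574) = 4544962563366/6455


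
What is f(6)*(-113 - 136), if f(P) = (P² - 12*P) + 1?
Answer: 8715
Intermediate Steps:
f(P) = 1 + P² - 12*P
f(6)*(-113 - 136) = (1 + 6² - 12*6)*(-113 - 136) = (1 + 36 - 72)*(-249) = -35*(-249) = 8715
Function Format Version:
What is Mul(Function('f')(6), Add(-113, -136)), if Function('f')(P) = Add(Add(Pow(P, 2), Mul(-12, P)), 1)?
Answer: 8715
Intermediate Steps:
Function('f')(P) = Add(1, Pow(P, 2), Mul(-12, P))
Mul(Function('f')(6), Add(-113, -136)) = Mul(Add(1, Pow(6, 2), Mul(-12, 6)), Add(-113, -136)) = Mul(Add(1, 36, -72), -249) = Mul(-35, -249) = 8715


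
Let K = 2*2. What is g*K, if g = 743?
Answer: 2972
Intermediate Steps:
K = 4
g*K = 743*4 = 2972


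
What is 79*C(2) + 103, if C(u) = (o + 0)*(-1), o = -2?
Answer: 261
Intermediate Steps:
C(u) = 2 (C(u) = (-2 + 0)*(-1) = -2*(-1) = 2)
79*C(2) + 103 = 79*2 + 103 = 158 + 103 = 261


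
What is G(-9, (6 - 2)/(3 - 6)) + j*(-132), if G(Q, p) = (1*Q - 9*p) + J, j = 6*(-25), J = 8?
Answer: 19811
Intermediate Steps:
j = -150
G(Q, p) = 8 + Q - 9*p (G(Q, p) = (1*Q - 9*p) + 8 = (Q - 9*p) + 8 = 8 + Q - 9*p)
G(-9, (6 - 2)/(3 - 6)) + j*(-132) = (8 - 9 - 9*(6 - 2)/(3 - 6)) - 150*(-132) = (8 - 9 - 36/(-3)) + 19800 = (8 - 9 - 36*(-1)/3) + 19800 = (8 - 9 - 9*(-4/3)) + 19800 = (8 - 9 + 12) + 19800 = 11 + 19800 = 19811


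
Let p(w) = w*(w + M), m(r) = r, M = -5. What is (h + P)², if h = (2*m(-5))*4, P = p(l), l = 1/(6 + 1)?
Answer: 3976036/2401 ≈ 1656.0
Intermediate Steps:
l = ⅐ (l = 1/7 = ⅐ ≈ 0.14286)
p(w) = w*(-5 + w) (p(w) = w*(w - 5) = w*(-5 + w))
P = -34/49 (P = (-5 + ⅐)/7 = (⅐)*(-34/7) = -34/49 ≈ -0.69388)
h = -40 (h = (2*(-5))*4 = -10*4 = -40)
(h + P)² = (-40 - 34/49)² = (-1994/49)² = 3976036/2401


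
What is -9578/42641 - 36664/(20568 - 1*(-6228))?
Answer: -455010428/285652059 ≈ -1.5929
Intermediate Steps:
-9578/42641 - 36664/(20568 - 1*(-6228)) = -9578*1/42641 - 36664/(20568 + 6228) = -9578/42641 - 36664/26796 = -9578/42641 - 36664*1/26796 = -9578/42641 - 9166/6699 = -455010428/285652059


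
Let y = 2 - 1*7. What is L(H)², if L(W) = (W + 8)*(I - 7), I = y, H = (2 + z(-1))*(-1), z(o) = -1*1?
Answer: 7056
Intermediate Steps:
z(o) = -1
H = -1 (H = (2 - 1)*(-1) = 1*(-1) = -1)
y = -5 (y = 2 - 7 = -5)
I = -5
L(W) = -96 - 12*W (L(W) = (W + 8)*(-5 - 7) = (8 + W)*(-12) = -96 - 12*W)
L(H)² = (-96 - 12*(-1))² = (-96 + 12)² = (-84)² = 7056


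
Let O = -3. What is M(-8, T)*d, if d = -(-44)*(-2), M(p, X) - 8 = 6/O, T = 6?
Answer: -528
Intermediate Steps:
M(p, X) = 6 (M(p, X) = 8 + 6/(-3) = 8 + 6*(-⅓) = 8 - 2 = 6)
d = -88 (d = -22*4 = -88)
M(-8, T)*d = 6*(-88) = -528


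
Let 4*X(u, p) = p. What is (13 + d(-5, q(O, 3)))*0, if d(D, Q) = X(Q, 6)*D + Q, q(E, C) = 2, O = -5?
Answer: 0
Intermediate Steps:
X(u, p) = p/4
d(D, Q) = Q + 3*D/2 (d(D, Q) = ((¼)*6)*D + Q = 3*D/2 + Q = Q + 3*D/2)
(13 + d(-5, q(O, 3)))*0 = (13 + (2 + (3/2)*(-5)))*0 = (13 + (2 - 15/2))*0 = (13 - 11/2)*0 = (15/2)*0 = 0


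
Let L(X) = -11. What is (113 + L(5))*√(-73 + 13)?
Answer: 204*I*√15 ≈ 790.09*I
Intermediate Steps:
(113 + L(5))*√(-73 + 13) = (113 - 11)*√(-73 + 13) = 102*√(-60) = 102*(2*I*√15) = 204*I*√15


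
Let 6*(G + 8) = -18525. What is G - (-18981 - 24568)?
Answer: 80907/2 ≈ 40454.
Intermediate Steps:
G = -6191/2 (G = -8 + (⅙)*(-18525) = -8 - 6175/2 = -6191/2 ≈ -3095.5)
G - (-18981 - 24568) = -6191/2 - (-18981 - 24568) = -6191/2 - 1*(-43549) = -6191/2 + 43549 = 80907/2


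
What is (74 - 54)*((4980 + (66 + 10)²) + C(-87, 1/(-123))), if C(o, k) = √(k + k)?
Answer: 215120 + 20*I*√246/123 ≈ 2.1512e+5 + 2.5503*I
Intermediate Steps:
C(o, k) = √2*√k (C(o, k) = √(2*k) = √2*√k)
(74 - 54)*((4980 + (66 + 10)²) + C(-87, 1/(-123))) = (74 - 54)*((4980 + (66 + 10)²) + √2*√(1/(-123))) = 20*((4980 + 76²) + √2*√(-1/123)) = 20*((4980 + 5776) + √2*(I*√123/123)) = 20*(10756 + I*√246/123) = 215120 + 20*I*√246/123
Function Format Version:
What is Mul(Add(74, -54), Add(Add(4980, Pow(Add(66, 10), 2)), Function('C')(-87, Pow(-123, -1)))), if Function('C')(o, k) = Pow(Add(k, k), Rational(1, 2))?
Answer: Add(215120, Mul(Rational(20, 123), I, Pow(246, Rational(1, 2)))) ≈ Add(2.1512e+5, Mul(2.5503, I))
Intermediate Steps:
Function('C')(o, k) = Mul(Pow(2, Rational(1, 2)), Pow(k, Rational(1, 2))) (Function('C')(o, k) = Pow(Mul(2, k), Rational(1, 2)) = Mul(Pow(2, Rational(1, 2)), Pow(k, Rational(1, 2))))
Mul(Add(74, -54), Add(Add(4980, Pow(Add(66, 10), 2)), Function('C')(-87, Pow(-123, -1)))) = Mul(Add(74, -54), Add(Add(4980, Pow(Add(66, 10), 2)), Mul(Pow(2, Rational(1, 2)), Pow(Pow(-123, -1), Rational(1, 2))))) = Mul(20, Add(Add(4980, Pow(76, 2)), Mul(Pow(2, Rational(1, 2)), Pow(Rational(-1, 123), Rational(1, 2))))) = Mul(20, Add(Add(4980, 5776), Mul(Pow(2, Rational(1, 2)), Mul(Rational(1, 123), I, Pow(123, Rational(1, 2)))))) = Mul(20, Add(10756, Mul(Rational(1, 123), I, Pow(246, Rational(1, 2))))) = Add(215120, Mul(Rational(20, 123), I, Pow(246, Rational(1, 2))))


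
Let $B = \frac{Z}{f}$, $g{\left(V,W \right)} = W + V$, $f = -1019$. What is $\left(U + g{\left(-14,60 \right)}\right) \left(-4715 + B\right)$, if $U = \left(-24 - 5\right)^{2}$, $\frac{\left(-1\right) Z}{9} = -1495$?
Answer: $- \frac{4273601480}{1019} \approx -4.1939 \cdot 10^{6}$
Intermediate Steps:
$Z = 13455$ ($Z = \left(-9\right) \left(-1495\right) = 13455$)
$g{\left(V,W \right)} = V + W$
$B = - \frac{13455}{1019}$ ($B = \frac{13455}{-1019} = 13455 \left(- \frac{1}{1019}\right) = - \frac{13455}{1019} \approx -13.204$)
$U = 841$ ($U = \left(-29\right)^{2} = 841$)
$\left(U + g{\left(-14,60 \right)}\right) \left(-4715 + B\right) = \left(841 + \left(-14 + 60\right)\right) \left(-4715 - \frac{13455}{1019}\right) = \left(841 + 46\right) \left(- \frac{4818040}{1019}\right) = 887 \left(- \frac{4818040}{1019}\right) = - \frac{4273601480}{1019}$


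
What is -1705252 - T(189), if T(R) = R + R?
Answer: -1705630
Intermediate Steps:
T(R) = 2*R
-1705252 - T(189) = -1705252 - 2*189 = -1705252 - 1*378 = -1705252 - 378 = -1705630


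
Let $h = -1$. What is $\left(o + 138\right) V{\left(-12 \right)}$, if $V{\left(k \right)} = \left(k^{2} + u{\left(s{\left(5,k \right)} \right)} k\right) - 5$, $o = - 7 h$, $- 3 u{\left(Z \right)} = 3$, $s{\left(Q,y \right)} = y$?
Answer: $21895$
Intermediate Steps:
$u{\left(Z \right)} = -1$ ($u{\left(Z \right)} = \left(- \frac{1}{3}\right) 3 = -1$)
$o = 7$ ($o = \left(-7\right) \left(-1\right) = 7$)
$V{\left(k \right)} = -5 + k^{2} - k$ ($V{\left(k \right)} = \left(k^{2} - k\right) - 5 = -5 + k^{2} - k$)
$\left(o + 138\right) V{\left(-12 \right)} = \left(7 + 138\right) \left(-5 + \left(-12\right)^{2} - -12\right) = 145 \left(-5 + 144 + 12\right) = 145 \cdot 151 = 21895$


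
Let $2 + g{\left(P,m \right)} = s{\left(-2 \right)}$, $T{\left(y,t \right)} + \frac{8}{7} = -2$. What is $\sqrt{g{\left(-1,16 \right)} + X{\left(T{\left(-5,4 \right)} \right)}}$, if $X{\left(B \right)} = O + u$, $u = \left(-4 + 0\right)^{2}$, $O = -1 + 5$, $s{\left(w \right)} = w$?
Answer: $4$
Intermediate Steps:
$T{\left(y,t \right)} = - \frac{22}{7}$ ($T{\left(y,t \right)} = - \frac{8}{7} - 2 = - \frac{22}{7}$)
$g{\left(P,m \right)} = -4$ ($g{\left(P,m \right)} = -2 - 2 = -4$)
$O = 4$
$u = 16$ ($u = \left(-4\right)^{2} = 16$)
$X{\left(B \right)} = 20$ ($X{\left(B \right)} = 4 + 16 = 20$)
$\sqrt{g{\left(-1,16 \right)} + X{\left(T{\left(-5,4 \right)} \right)}} = \sqrt{-4 + 20} = \sqrt{16} = 4$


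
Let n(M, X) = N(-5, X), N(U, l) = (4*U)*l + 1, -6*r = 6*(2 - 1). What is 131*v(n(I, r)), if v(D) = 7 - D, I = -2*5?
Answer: -1834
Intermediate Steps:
I = -10
r = -1 (r = -(2 - 1) = -1 ≈ -1.0000)
N(U, l) = 1 + 4*U*l (N(U, l) = 4*U*l + 1 = 1 + 4*U*l)
n(M, X) = 1 - 20*X (n(M, X) = 1 + 4*(-5)*X = 1 - 20*X)
131*v(n(I, r)) = 131*(7 - (1 - 20*(-1))) = 131*(7 - (1 + 20)) = 131*(7 - 1*21) = 131*(7 - 21) = 131*(-14) = -1834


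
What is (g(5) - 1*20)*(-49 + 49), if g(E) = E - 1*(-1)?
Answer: 0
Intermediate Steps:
g(E) = 1 + E (g(E) = E + 1 = 1 + E)
(g(5) - 1*20)*(-49 + 49) = ((1 + 5) - 1*20)*(-49 + 49) = (6 - 20)*0 = -14*0 = 0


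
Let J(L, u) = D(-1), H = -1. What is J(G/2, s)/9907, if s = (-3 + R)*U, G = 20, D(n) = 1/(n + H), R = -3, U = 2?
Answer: -1/19814 ≈ -5.0469e-5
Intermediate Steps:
D(n) = 1/(-1 + n) (D(n) = 1/(n - 1) = 1/(-1 + n))
s = -12 (s = (-3 - 3)*2 = -6*2 = -12)
J(L, u) = -½ (J(L, u) = 1/(-1 - 1) = 1/(-2) = -½)
J(G/2, s)/9907 = -½/9907 = -½*1/9907 = -1/19814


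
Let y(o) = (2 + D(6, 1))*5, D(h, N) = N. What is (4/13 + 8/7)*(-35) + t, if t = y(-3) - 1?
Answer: -478/13 ≈ -36.769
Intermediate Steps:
y(o) = 15 (y(o) = (2 + 1)*5 = 3*5 = 15)
t = 14 (t = 15 - 1 = 14)
(4/13 + 8/7)*(-35) + t = (4/13 + 8/7)*(-35) + 14 = (132/91)*(-35) + 14 = -660/13 + 14 = -478/13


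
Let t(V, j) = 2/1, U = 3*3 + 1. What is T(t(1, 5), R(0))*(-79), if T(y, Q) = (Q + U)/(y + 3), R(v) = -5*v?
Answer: -158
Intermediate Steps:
U = 10 (U = 9 + 1 = 10)
t(V, j) = 2 (t(V, j) = 2*1 = 2)
T(y, Q) = (10 + Q)/(3 + y) (T(y, Q) = (Q + 10)/(y + 3) = (10 + Q)/(3 + y))
T(t(1, 5), R(0))*(-79) = ((10 - 5*0)/(3 + 2))*(-79) = ((10 + 0)/5)*(-79) = ((⅕)*10)*(-79) = 2*(-79) = -158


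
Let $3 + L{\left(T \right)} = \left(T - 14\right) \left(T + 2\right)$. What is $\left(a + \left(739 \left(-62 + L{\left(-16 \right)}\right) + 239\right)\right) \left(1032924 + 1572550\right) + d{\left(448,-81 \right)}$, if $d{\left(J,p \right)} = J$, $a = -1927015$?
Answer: $-4336631694846$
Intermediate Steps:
$L{\left(T \right)} = -3 + \left(-14 + T\right) \left(2 + T\right)$ ($L{\left(T \right)} = -3 + \left(T - 14\right) \left(T + 2\right) = -3 + \left(-14 + T\right) \left(2 + T\right)$)
$\left(a + \left(739 \left(-62 + L{\left(-16 \right)}\right) + 239\right)\right) \left(1032924 + 1572550\right) + d{\left(448,-81 \right)} = \left(-1927015 + \left(739 \left(-62 - \left(-161 - 256\right)\right) + 239\right)\right) \left(1032924 + 1572550\right) + 448 = \left(-1927015 + \left(739 \left(-62 + \left(-31 + 256 + 192\right)\right) + 239\right)\right) 2605474 + 448 = \left(-1927015 + \left(739 \left(-62 + 417\right) + 239\right)\right) 2605474 + 448 = \left(-1927015 + \left(739 \cdot 355 + 239\right)\right) 2605474 + 448 = \left(-1927015 + \left(262345 + 239\right)\right) 2605474 + 448 = \left(-1927015 + 262584\right) 2605474 + 448 = \left(-1664431\right) 2605474 + 448 = -4336631695294 + 448 = -4336631694846$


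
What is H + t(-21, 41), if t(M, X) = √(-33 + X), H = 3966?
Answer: 3966 + 2*√2 ≈ 3968.8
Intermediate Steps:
H + t(-21, 41) = 3966 + √(-33 + 41) = 3966 + √8 = 3966 + 2*√2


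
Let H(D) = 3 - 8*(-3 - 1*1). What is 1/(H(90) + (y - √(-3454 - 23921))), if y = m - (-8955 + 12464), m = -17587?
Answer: I/(-21061*I + 5*√1095) ≈ -4.7478e-5 + 3.7299e-7*I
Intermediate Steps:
H(D) = 35 (H(D) = 3 - 8*(-3 - 1) = 3 - 8*(-4) = 3 + 32 = 35)
y = -21096 (y = -17587 - (-8955 + 12464) = -17587 - 1*3509 = -17587 - 3509 = -21096)
1/(H(90) + (y - √(-3454 - 23921))) = 1/(35 + (-21096 - √(-3454 - 23921))) = 1/(35 + (-21096 - √(-27375))) = 1/(35 + (-21096 - 5*I*√1095)) = 1/(-21061 - 5*I*√1095)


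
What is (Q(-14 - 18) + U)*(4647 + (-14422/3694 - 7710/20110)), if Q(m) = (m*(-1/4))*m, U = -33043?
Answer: -574224796669559/3714317 ≈ -1.5460e+8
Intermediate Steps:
Q(m) = -m²/4 (Q(m) = (m*(-1*¼))*m = (m*(-¼))*m = (-m/4)*m = -m²/4)
(Q(-14 - 18) + U)*(4647 + (-14422/3694 - 7710/20110)) = (-(-14 - 18)²/4 - 33043)*(4647 + (-14422/3694 - 7710/20110)) = (-¼*(-32)² - 33043)*(4647 + (-14422*1/3694 - 7710*1/20110)) = (-¼*1024 - 33043)*(4647 + (-7211/1847 - 771/2011)) = (-256 - 33043)*(4647 - 15925358/3714317) = -33299*17244505741/3714317 = -574224796669559/3714317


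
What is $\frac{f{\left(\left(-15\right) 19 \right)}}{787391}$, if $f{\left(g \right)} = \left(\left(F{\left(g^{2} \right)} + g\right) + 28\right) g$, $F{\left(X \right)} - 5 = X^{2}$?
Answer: $- \frac{1880287606305}{787391} \approx -2.388 \cdot 10^{6}$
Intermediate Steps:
$F{\left(X \right)} = 5 + X^{2}$
$f{\left(g \right)} = g \left(33 + g + g^{4}\right)$ ($f{\left(g \right)} = \left(\left(\left(5 + \left(g^{2}\right)^{2}\right) + g\right) + 28\right) g = \left(\left(\left(5 + g^{4}\right) + g\right) + 28\right) g = \left(\left(5 + g + g^{4}\right) + 28\right) g = \left(33 + g + g^{4}\right) g = g \left(33 + g + g^{4}\right)$)
$\frac{f{\left(\left(-15\right) 19 \right)}}{787391} = \frac{\left(-15\right) 19 \left(33 - 285 + \left(\left(-15\right) 19\right)^{4}\right)}{787391} = - 285 \left(33 - 285 + \left(-285\right)^{4}\right) \frac{1}{787391} = - 285 \left(33 - 285 + 6597500625\right) \frac{1}{787391} = \left(-285\right) 6597500373 \cdot \frac{1}{787391} = \left(-1880287606305\right) \frac{1}{787391} = - \frac{1880287606305}{787391}$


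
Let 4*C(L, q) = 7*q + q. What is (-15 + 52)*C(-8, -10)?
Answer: -740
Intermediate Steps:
C(L, q) = 2*q (C(L, q) = (7*q + q)/4 = (8*q)/4 = 2*q)
(-15 + 52)*C(-8, -10) = (-15 + 52)*(2*(-10)) = 37*(-20) = -740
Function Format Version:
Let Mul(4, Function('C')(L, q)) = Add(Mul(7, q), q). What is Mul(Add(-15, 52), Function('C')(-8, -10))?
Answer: -740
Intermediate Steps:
Function('C')(L, q) = Mul(2, q) (Function('C')(L, q) = Mul(Rational(1, 4), Add(Mul(7, q), q)) = Mul(Rational(1, 4), Mul(8, q)) = Mul(2, q))
Mul(Add(-15, 52), Function('C')(-8, -10)) = Mul(Add(-15, 52), Mul(2, -10)) = Mul(37, -20) = -740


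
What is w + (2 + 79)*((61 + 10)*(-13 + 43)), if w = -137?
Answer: 172393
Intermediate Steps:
w + (2 + 79)*((61 + 10)*(-13 + 43)) = -137 + (2 + 79)*((61 + 10)*(-13 + 43)) = -137 + 81*(71*30) = -137 + 81*2130 = -137 + 172530 = 172393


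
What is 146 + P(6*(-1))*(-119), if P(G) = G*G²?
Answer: 25850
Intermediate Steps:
P(G) = G³
146 + P(6*(-1))*(-119) = 146 + (6*(-1))³*(-119) = 146 + (-6)³*(-119) = 146 - 216*(-119) = 146 + 25704 = 25850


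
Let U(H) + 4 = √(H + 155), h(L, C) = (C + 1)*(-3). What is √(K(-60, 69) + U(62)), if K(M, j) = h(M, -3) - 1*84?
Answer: √(-82 + √217) ≈ 8.2018*I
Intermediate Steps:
h(L, C) = -3 - 3*C (h(L, C) = (1 + C)*(-3) = -3 - 3*C)
K(M, j) = -78 (K(M, j) = (-3 - 3*(-3)) - 1*84 = (-3 + 9) - 84 = 6 - 84 = -78)
U(H) = -4 + √(155 + H) (U(H) = -4 + √(H + 155) = -4 + √(155 + H))
√(K(-60, 69) + U(62)) = √(-78 + (-4 + √(155 + 62))) = √(-78 + (-4 + √217)) = √(-82 + √217)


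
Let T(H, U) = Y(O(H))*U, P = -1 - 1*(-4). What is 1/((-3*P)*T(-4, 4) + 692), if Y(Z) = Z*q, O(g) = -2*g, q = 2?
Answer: 1/116 ≈ 0.0086207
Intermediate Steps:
P = 3 (P = -1 + 4 = 3)
Y(Z) = 2*Z (Y(Z) = Z*2 = 2*Z)
T(H, U) = -4*H*U (T(H, U) = (2*(-2*H))*U = (-4*H)*U = -4*H*U)
1/((-3*P)*T(-4, 4) + 692) = 1/((-3*3)*(-4*(-4)*4) + 692) = 1/(-9*64 + 692) = 1/(-576 + 692) = 1/116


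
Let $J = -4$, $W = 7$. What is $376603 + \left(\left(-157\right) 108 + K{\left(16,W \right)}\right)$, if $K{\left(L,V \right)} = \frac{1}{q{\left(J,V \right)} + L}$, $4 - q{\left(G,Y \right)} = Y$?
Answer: $\frac{4675412}{13} \approx 3.5965 \cdot 10^{5}$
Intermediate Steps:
$q{\left(G,Y \right)} = 4 - Y$
$K{\left(L,V \right)} = \frac{1}{4 + L - V}$ ($K{\left(L,V \right)} = \frac{1}{\left(4 - V\right) + L} = \frac{1}{4 + L - V}$)
$376603 + \left(\left(-157\right) 108 + K{\left(16,W \right)}\right) = 376603 + \left(\left(-157\right) 108 + \frac{1}{4 + 16 - 7}\right) = 376603 - \left(16956 - \frac{1}{4 + 16 - 7}\right) = 376603 - \left(16956 - \frac{1}{13}\right) = 376603 + \left(-16956 + \frac{1}{13}\right) = 376603 - \frac{220427}{13} = \frac{4675412}{13}$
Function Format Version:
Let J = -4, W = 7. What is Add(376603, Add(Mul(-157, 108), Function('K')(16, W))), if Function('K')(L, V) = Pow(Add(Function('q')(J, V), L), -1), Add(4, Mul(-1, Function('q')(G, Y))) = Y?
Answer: Rational(4675412, 13) ≈ 3.5965e+5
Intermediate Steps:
Function('q')(G, Y) = Add(4, Mul(-1, Y))
Function('K')(L, V) = Pow(Add(4, L, Mul(-1, V)), -1) (Function('K')(L, V) = Pow(Add(Add(4, Mul(-1, V)), L), -1) = Pow(Add(4, L, Mul(-1, V)), -1))
Add(376603, Add(Mul(-157, 108), Function('K')(16, W))) = Add(376603, Add(Mul(-157, 108), Pow(Add(4, 16, Mul(-1, 7)), -1))) = Add(376603, Add(-16956, Pow(Add(4, 16, -7), -1))) = Add(376603, Add(-16956, Pow(13, -1))) = Add(376603, Add(-16956, Rational(1, 13))) = Add(376603, Rational(-220427, 13)) = Rational(4675412, 13)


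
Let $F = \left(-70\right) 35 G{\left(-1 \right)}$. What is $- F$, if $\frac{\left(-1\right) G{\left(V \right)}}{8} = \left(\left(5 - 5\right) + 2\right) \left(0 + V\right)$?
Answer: $39200$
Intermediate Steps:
$G{\left(V \right)} = - 16 V$ ($G{\left(V \right)} = - 8 \left(\left(5 - 5\right) + 2\right) \left(0 + V\right) = - 8 \left(0 + 2\right) V = - 8 \cdot 2 V = - 16 V$)
$F = -39200$ ($F = \left(-70\right) 35 \left(\left(-16\right) \left(-1\right)\right) = \left(-2450\right) 16 = -39200$)
$- F = \left(-1\right) \left(-39200\right) = 39200$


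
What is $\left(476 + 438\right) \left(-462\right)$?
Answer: $-422268$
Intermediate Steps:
$\left(476 + 438\right) \left(-462\right) = 914 \left(-462\right) = -422268$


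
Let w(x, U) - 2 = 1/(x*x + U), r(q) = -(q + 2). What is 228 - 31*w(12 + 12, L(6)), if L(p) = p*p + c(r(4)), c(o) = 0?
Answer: 101561/612 ≈ 165.95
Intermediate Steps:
r(q) = -2 - q (r(q) = -(2 + q) = -2 - q)
L(p) = p² (L(p) = p*p + 0 = p² + 0 = p²)
w(x, U) = 2 + 1/(U + x²) (w(x, U) = 2 + 1/(x*x + U) = 2 + 1/(x² + U) = 2 + 1/(U + x²))
228 - 31*w(12 + 12, L(6)) = 228 - 31*(1 + 2*6² + 2*(12 + 12)²)/(6² + (12 + 12)²) = 228 - 31*(1 + 2*36 + 2*24²)/(36 + 24²) = 228 - 31*(1 + 72 + 2*576)/(36 + 576) = 228 - 31*(1 + 72 + 1152)/612 = 228 - 31*1225/612 = 228 - 37975/612 = 101561/612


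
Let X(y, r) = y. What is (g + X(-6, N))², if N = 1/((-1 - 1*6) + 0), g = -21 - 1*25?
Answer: 2704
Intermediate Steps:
g = -46 (g = -21 - 25 = -46)
N = -⅐ (N = 1/((-1 - 6) + 0) = 1/(-7 + 0) = 1/(-7) = -⅐ ≈ -0.14286)
(g + X(-6, N))² = (-46 - 6)² = (-52)² = 2704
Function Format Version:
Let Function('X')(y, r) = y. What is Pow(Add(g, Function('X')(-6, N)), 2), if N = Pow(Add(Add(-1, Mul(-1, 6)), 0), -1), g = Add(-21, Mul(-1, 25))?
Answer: 2704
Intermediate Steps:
g = -46 (g = Add(-21, -25) = -46)
N = Rational(-1, 7) (N = Pow(Add(Add(-1, -6), 0), -1) = Pow(Add(-7, 0), -1) = Pow(-7, -1) = Rational(-1, 7) ≈ -0.14286)
Pow(Add(g, Function('X')(-6, N)), 2) = Pow(Add(-46, -6), 2) = Pow(-52, 2) = 2704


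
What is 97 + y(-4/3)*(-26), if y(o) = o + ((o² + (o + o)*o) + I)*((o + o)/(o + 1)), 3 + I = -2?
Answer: 187/3 ≈ 62.333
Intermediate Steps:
I = -5 (I = -3 - 2 = -5)
y(o) = o + 2*o*(-5 + 3*o²)/(1 + o) (y(o) = o + ((o² + (o + o)*o) - 5)*((o + o)/(o + 1)) = o + ((o² + (2*o)*o) - 5)*((2*o)/(1 + o)) = o + ((o² + 2*o²) - 5)*(2*o/(1 + o)) = o + (3*o² - 5)*(2*o/(1 + o)) = o + (-5 + 3*o²)*(2*o/(1 + o)) = o + 2*o*(-5 + 3*o²)/(1 + o))
97 + y(-4/3)*(-26) = 97 + ((-4/3)*(-9 - 4/3 + 6*(-4/3)²)/(1 - 4/3))*(-26) = 97 + ((-4*⅓)*(-9 - 4*⅓ + 6*(-4*⅓)²)/(1 - 4*⅓))*(-26) = 97 - 4*(-9 - 4/3 + 6*(-4/3)²)/(3*(1 - 4/3))*(-26) = 97 - 4*(-9 - 4/3 + 6*(16/9))/(3*(-⅓))*(-26) = 97 - 4/3*(-3)*(-9 - 4/3 + 32/3)*(-26) = 97 - 4/3*(-3)*⅓*(-26) = 97 + (4/3)*(-26) = 97 - 104/3 = 187/3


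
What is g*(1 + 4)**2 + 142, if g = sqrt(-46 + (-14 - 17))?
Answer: 142 + 25*I*sqrt(77) ≈ 142.0 + 219.37*I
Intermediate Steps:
g = I*sqrt(77) (g = sqrt(-46 - 31) = sqrt(-77) = I*sqrt(77) ≈ 8.775*I)
g*(1 + 4)**2 + 142 = (I*sqrt(77))*(1 + 4)**2 + 142 = (I*sqrt(77))*5**2 + 142 = (I*sqrt(77))*25 + 142 = 25*I*sqrt(77) + 142 = 142 + 25*I*sqrt(77)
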